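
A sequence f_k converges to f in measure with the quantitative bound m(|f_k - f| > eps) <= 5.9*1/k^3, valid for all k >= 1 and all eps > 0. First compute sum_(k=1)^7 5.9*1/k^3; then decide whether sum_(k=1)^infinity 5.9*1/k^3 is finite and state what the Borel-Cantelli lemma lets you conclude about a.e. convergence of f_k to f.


Step 1: List the terms 5.9*1/k^3 for k = 1 to 7:
  k=1: 5.9
  k=2: 0.7375
  k=3: 0.218519
  k=4: 0.092188
  k=5: 0.0472
  k=6: 0.027315
  k=7: 0.017201
Step 2: Partial sum = 5.9 + 0.7375 + 0.218519 + 0.092188 + 0.0472 + 0.027315 + 0.017201
     = 7.039922
Step 3: The full series sum_(k>=1) 5.9*1/k^3 converges (p-series with p = 3 > 1; a constant multiple of a convergent series converges).
Step 4: Fix eps > 0. Since sum_k m(|f_k - f| > eps) < infinity, the Borel-Cantelli lemma gives
        m(limsup_k {|f_k - f| > eps}) = 0, i.e. for a.e. x, |f_k(x) - f(x)| <= eps for all large k.
        Applying this with eps = 1/j for j = 1, 2, ... and intersecting the countably many full-measure sets,
        for a.e. x we get limsup_k |f_k(x) - f(x)| <= 1/j for every j, hence f_k -> f almost everywhere.
Conclusion: series converges; Borel-Cantelli yields f_k -> f a.e.


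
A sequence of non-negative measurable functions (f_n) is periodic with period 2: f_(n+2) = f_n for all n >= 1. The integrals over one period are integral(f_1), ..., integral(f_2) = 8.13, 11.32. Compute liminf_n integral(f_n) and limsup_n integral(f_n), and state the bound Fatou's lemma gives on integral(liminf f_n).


The sequence (integral(f_n)) is periodic with period 2, repeating the values 8.13, 11.32 indefinitely.
Step 1: For a periodic sequence, every tail (a_m, a_(m+1), ...) contains all 2 period values infinitely often.
Step 2: Hence inf of every tail = min of the period values = min(8.13, 11.32) = 8.13.
        liminf_n integral(f_n) = sup over m of (inf of tail from m) = 8.13.
Step 3: Similarly sup of every tail = max of the period values = 11.32.
        limsup_n integral(f_n) = 11.32.
Step 4: Fatou's lemma: integral(liminf_n f_n) <= liminf_n integral(f_n) = 8.13.
        So the integral of the pointwise liminf is at most 8.13.


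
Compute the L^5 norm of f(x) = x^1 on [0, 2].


Step 1: ||f||_5 = (integral_0^2 |x^1|^5 dx)^(1/5)
     = (integral_0^2 x^5 dx)^(1/5)
Step 2: integral_0^2 x^5 dx = [x^6/(6)] from 0 to 2 = 2^6/6
     = 64/6 = 10.666667
Step 3: ||f||_5 = (10.666667)^(1/5) = 1.605483


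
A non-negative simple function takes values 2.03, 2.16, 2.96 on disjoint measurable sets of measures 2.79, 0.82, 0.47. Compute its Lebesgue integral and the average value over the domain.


Step 1: Integral = sum(value_i * measure_i)
= 2.03*2.79 + 2.16*0.82 + 2.96*0.47
= 5.6637 + 1.7712 + 1.3912
= 8.8261
Step 2: Total measure of domain = 2.79 + 0.82 + 0.47 = 4.08
Step 3: Average value = 8.8261 / 4.08 = 2.16326


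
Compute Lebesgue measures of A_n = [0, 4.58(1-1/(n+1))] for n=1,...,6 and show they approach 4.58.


By continuity of measure from below: if A_n increases to A, then m(A_n) -> m(A).
Here A = [0, 4.58], so m(A) = 4.58
Step 1: a_1 = 4.58*(1 - 1/2) = 2.29, m(A_1) = 2.29
Step 2: a_2 = 4.58*(1 - 1/3) = 3.0533, m(A_2) = 3.0533
Step 3: a_3 = 4.58*(1 - 1/4) = 3.435, m(A_3) = 3.435
Step 4: a_4 = 4.58*(1 - 1/5) = 3.664, m(A_4) = 3.664
Step 5: a_5 = 4.58*(1 - 1/6) = 3.8167, m(A_5) = 3.8167
Step 6: a_6 = 4.58*(1 - 1/7) = 3.9257, m(A_6) = 3.9257
Limit: m(A_n) -> m([0,4.58]) = 4.58


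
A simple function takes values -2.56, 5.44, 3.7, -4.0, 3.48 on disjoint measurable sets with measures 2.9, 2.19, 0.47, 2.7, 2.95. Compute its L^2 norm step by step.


Step 1: Compute |f_i|^2 for each value:
  |-2.56|^2 = 6.5536
  |5.44|^2 = 29.5936
  |3.7|^2 = 13.69
  |-4.0|^2 = 16
  |3.48|^2 = 12.1104
Step 2: Multiply by measures and sum:
  6.5536 * 2.9 = 19.00544
  29.5936 * 2.19 = 64.809984
  13.69 * 0.47 = 6.4343
  16 * 2.7 = 43.2
  12.1104 * 2.95 = 35.72568
Sum = 19.00544 + 64.809984 + 6.4343 + 43.2 + 35.72568 = 169.175404
Step 3: Take the p-th root:
||f||_2 = (169.175404)^(1/2) = 13.006745


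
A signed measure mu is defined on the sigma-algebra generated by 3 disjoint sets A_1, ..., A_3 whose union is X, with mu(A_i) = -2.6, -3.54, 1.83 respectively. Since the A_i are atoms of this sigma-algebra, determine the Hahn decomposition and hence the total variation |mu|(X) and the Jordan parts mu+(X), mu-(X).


Step 1: Every measurable set is a union of atoms (the cells / points), so a Hahn decomposition is
  obtained by grouping atoms by sign: P = union of atoms with mu > 0, N = union of the remaining atoms.
  Atoms in P (indices): 3;  atoms in N (indices): 1, 2
  Positive values: 1.83
  Negative values: -2.6, -3.54
Step 2: mu+(X) = mu(P) = sum of positive atom values = 1.83
Step 3: mu-(X) = -mu(N) = sum of |negative atom values| = 6.14
Step 4: |mu|(X) = mu+(X) + mu-(X) = 1.83 + 6.14 = 7.97


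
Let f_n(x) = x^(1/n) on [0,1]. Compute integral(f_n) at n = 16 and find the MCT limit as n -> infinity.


At n = 16: f_16(x) = x^(1/16).
Step 1: integral(x^(1/16), 0, 1) = [x^(1/16+1) / (1/16+1)] from 0 to 1
     = 1 / (1/16 + 1) = 1 / ((16+1)/16) = 16/(16+1)
     = 16/17 = 0.941176
Step 2: As n -> infinity, f_n(x) = x^(1/n) -> 1 for x in (0,1], and f_n is increasing in n.
By MCT, lim_n integral(f_n) = integral(lim_n f_n) = integral(1, 0, 1) = 1.
Step 3: Verify convergence: 16/17 = 0.941176 -> 1


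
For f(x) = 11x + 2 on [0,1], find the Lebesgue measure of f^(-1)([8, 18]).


f^(-1)([8, 18]) = {x : 8 <= 11x + 2 <= 18}
Solving: (8 - 2)/11 <= x <= (18 - 2)/11
= [0.545455, 1.454545]
Intersecting with [0,1]: [0.545455, 1]
Measure = 1 - 0.545455 = 0.454545


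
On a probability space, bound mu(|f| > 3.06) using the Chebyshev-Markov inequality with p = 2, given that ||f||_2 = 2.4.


Chebyshev/Markov inequality: mu(|f| > eps) <= (||f||_p / eps)^p
Step 1: ||f||_2 / eps = 2.4 / 3.06 = 0.784314
Step 2: Raise to power p = 2:
  (0.784314)^2 = 0.615148
Step 3: Therefore mu(|f| > 3.06) <= 0.615148


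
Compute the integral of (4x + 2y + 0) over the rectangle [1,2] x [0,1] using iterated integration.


By Fubini, integrate in x first, then y.
Step 1: Fix y, integrate over x in [1,2]:
  integral(4x + 2y + 0, x=1..2)
  = 4*(2^2 - 1^2)/2 + (2y + 0)*(2 - 1)
  = 6 + (2y + 0)*1
  = 6 + 2y + 0
  = 6 + 2y
Step 2: Integrate over y in [0,1]:
  integral(6 + 2y, y=0..1)
  = 6*1 + 2*(1^2 - 0^2)/2
  = 6 + 1
  = 7


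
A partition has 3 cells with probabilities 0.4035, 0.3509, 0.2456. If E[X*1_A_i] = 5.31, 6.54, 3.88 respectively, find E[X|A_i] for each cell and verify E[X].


For each cell A_i: E[X|A_i] = E[X*1_A_i] / P(A_i)
Step 1: E[X|A_1] = 5.31 / 0.4035 = 13.159851
Step 2: E[X|A_2] = 6.54 / 0.3509 = 18.637789
Step 3: E[X|A_3] = 3.88 / 0.2456 = 15.798046
Verification: E[X] = sum E[X*1_A_i] = 5.31 + 6.54 + 3.88 = 15.73


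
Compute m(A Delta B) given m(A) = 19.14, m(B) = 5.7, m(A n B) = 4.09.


m(A Delta B) = m(A) + m(B) - 2*m(A n B)
= 19.14 + 5.7 - 2*4.09
= 19.14 + 5.7 - 8.18
= 16.66


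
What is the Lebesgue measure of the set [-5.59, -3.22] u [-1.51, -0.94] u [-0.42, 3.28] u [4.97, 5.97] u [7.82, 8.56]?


For pairwise disjoint intervals, m(union) = sum of lengths.
= (-3.22 - -5.59) + (-0.94 - -1.51) + (3.28 - -0.42) + (5.97 - 4.97) + (8.56 - 7.82)
= 2.37 + 0.57 + 3.7 + 1 + 0.74
= 8.38


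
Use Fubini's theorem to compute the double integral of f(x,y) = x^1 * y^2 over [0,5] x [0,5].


By Fubini's theorem, the double integral factors as a product of single integrals:
Step 1: integral_0^5 x^1 dx = [x^2/2] from 0 to 5
     = 5^2/2 = 12.5
Step 2: integral_0^5 y^2 dy = [y^3/3] from 0 to 5
     = 5^3/3 = 41.666667
Step 3: Double integral = 12.5 * 41.666667 = 520.833333


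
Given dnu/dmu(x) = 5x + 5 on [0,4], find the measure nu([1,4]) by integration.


nu(A) = integral_A (dnu/dmu) dmu = integral_1^4 (5x + 5) dx
Step 1: Antiderivative F(x) = (5/2)x^2 + 5x
Step 2: F(4) = (5/2)*4^2 + 5*4 = 40 + 20 = 60
Step 3: F(1) = (5/2)*1^2 + 5*1 = 2.5 + 5 = 7.5
Step 4: nu([1,4]) = F(4) - F(1) = 60 - 7.5 = 52.5


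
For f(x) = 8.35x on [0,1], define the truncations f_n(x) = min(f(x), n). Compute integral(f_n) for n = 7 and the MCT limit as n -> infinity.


f(x) = 8.35x on [0,1]; f_n(x) = min(8.35x, n). At n = 7:
Step 1: f(x) reaches 7 at x = 7/8.35 = 0.838323
Step 2: integral(f_7) = integral(8.35x, 0, 0.838323) + integral(7, 0.838323, 1)
       = 8.35*0.838323^2/2 + 7*(1 - 0.838323)
       = 2.934132 + 1.131737
       = 4.065868
Step 3: As n -> infinity, f_n increases to f, so by MCT integral(f_n) -> integral(f) = 8.35/2 = 4.175.
Convergence: integral(f_7) = 4.065868 -> 4.175 as n -> infinity


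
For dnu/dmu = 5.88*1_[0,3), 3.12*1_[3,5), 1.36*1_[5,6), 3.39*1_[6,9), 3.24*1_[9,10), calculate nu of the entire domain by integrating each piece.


Integrate each piece of the Radon-Nikodym derivative:
Step 1: integral_0^3 5.88 dx = 5.88*(3-0) = 5.88*3 = 17.64
Step 2: integral_3^5 3.12 dx = 3.12*(5-3) = 3.12*2 = 6.24
Step 3: integral_5^6 1.36 dx = 1.36*(6-5) = 1.36*1 = 1.36
Step 4: integral_6^9 3.39 dx = 3.39*(9-6) = 3.39*3 = 10.17
Step 5: integral_9^10 3.24 dx = 3.24*(10-9) = 3.24*1 = 3.24
Total: 17.64 + 6.24 + 1.36 + 10.17 + 3.24 = 38.65


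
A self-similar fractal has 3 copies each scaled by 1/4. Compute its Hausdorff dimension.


For a self-similar set with N copies scaled by 1/r:
dim_H = log(N)/log(r) = log(3)/log(4)
= 1.098612/1.386294
= 0.792481


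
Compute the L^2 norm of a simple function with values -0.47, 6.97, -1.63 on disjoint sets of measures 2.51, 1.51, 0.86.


Step 1: Compute |f_i|^2 for each value:
  |-0.47|^2 = 0.2209
  |6.97|^2 = 48.5809
  |-1.63|^2 = 2.6569
Step 2: Multiply by measures and sum:
  0.2209 * 2.51 = 0.554459
  48.5809 * 1.51 = 73.357159
  2.6569 * 0.86 = 2.284934
Sum = 0.554459 + 73.357159 + 2.284934 = 76.196552
Step 3: Take the p-th root:
||f||_2 = (76.196552)^(1/2) = 8.729064


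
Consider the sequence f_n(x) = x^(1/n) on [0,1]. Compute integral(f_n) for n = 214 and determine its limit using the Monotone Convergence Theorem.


At n = 214: f_214(x) = x^(1/214).
Step 1: integral(x^(1/214), 0, 1) = [x^(1/214+1) / (1/214+1)] from 0 to 1
     = 1 / (1/214 + 1) = 1 / ((214+1)/214) = 214/(214+1)
     = 214/215 = 0.995349
Step 2: As n -> infinity, f_n(x) = x^(1/n) -> 1 for x in (0,1], and f_n is increasing in n.
By MCT, lim_n integral(f_n) = integral(lim_n f_n) = integral(1, 0, 1) = 1.
Step 3: Verify convergence: 214/215 = 0.995349 -> 1


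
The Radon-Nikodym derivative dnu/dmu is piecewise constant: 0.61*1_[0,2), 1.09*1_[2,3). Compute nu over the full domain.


Integrate each piece of the Radon-Nikodym derivative:
Step 1: integral_0^2 0.61 dx = 0.61*(2-0) = 0.61*2 = 1.22
Step 2: integral_2^3 1.09 dx = 1.09*(3-2) = 1.09*1 = 1.09
Total: 1.22 + 1.09 = 2.31


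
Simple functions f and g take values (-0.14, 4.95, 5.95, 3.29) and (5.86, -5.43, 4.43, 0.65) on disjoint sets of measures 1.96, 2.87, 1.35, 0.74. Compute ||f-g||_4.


Step 1: Compute differences f_i - g_i:
  -0.14 - 5.86 = -6
  4.95 - -5.43 = 10.38
  5.95 - 4.43 = 1.52
  3.29 - 0.65 = 2.64
Step 2: Compute |diff|^4 * measure for each set:
  |-6|^4 * 1.96 = 1296 * 1.96 = 2540.16
  |10.38|^4 * 2.87 = 11608.855731 * 2.87 = 33317.415949
  |1.52|^4 * 1.35 = 5.337948 * 1.35 = 7.20623
  |2.64|^4 * 0.74 = 48.575324 * 0.74 = 35.94574
Step 3: Sum = 35900.727919
Step 4: ||f-g||_4 = (35900.727919)^(1/4) = 13.764987


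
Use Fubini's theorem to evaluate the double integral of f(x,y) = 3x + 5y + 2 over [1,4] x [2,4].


By Fubini, integrate in x first, then y.
Step 1: Fix y, integrate over x in [1,4]:
  integral(3x + 5y + 2, x=1..4)
  = 3*(4^2 - 1^2)/2 + (5y + 2)*(4 - 1)
  = 22.5 + (5y + 2)*3
  = 22.5 + 15y + 6
  = 28.5 + 15y
Step 2: Integrate over y in [2,4]:
  integral(28.5 + 15y, y=2..4)
  = 28.5*2 + 15*(4^2 - 2^2)/2
  = 57 + 90
  = 147


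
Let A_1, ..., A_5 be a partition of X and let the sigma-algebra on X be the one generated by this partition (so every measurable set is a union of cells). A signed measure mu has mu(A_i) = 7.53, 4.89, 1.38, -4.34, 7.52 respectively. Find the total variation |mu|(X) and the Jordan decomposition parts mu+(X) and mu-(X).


Step 1: Every measurable set is a union of atoms (the cells / points), so a Hahn decomposition is
  obtained by grouping atoms by sign: P = union of atoms with mu > 0, N = union of the remaining atoms.
  Atoms in P (indices): 1, 2, 3, 5;  atoms in N (indices): 4
  Positive values: 7.53, 4.89, 1.38, 7.52
  Negative values: -4.34
Step 2: mu+(X) = mu(P) = sum of positive atom values = 21.32
Step 3: mu-(X) = -mu(N) = sum of |negative atom values| = 4.34
Step 4: |mu|(X) = mu+(X) + mu-(X) = 21.32 + 4.34 = 25.66


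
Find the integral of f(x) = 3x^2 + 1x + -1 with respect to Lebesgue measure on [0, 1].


The Lebesgue integral of a Riemann-integrable function agrees with the Riemann integral.
Antiderivative F(x) = (3/3)x^3 + (1/2)x^2 + -1x
F(1) = (3/3)*1^3 + (1/2)*1^2 + -1*1
     = (3/3)*1 + (1/2)*1 + -1*1
     = 1 + 0.5 + -1
     = 0.5
F(0) = 0.0
Integral = F(1) - F(0) = 0.5 - 0.0 = 0.5


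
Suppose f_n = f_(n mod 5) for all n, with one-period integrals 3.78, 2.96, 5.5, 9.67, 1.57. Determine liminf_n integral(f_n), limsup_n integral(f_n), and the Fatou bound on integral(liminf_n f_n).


The sequence (integral(f_n)) is periodic with period 5, repeating the values 3.78, 2.96, 5.5, 9.67, 1.57 indefinitely.
Step 1: For a periodic sequence, every tail (a_m, a_(m+1), ...) contains all 5 period values infinitely often.
Step 2: Hence inf of every tail = min of the period values = min(3.78, 2.96, 5.5, 9.67, 1.57) = 1.57.
        liminf_n integral(f_n) = sup over m of (inf of tail from m) = 1.57.
Step 3: Similarly sup of every tail = max of the period values = 9.67.
        limsup_n integral(f_n) = 9.67.
Step 4: Fatou's lemma: integral(liminf_n f_n) <= liminf_n integral(f_n) = 1.57.
        So the integral of the pointwise liminf is at most 1.57.


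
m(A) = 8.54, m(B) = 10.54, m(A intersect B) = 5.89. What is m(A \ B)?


m(A \ B) = m(A) - m(A n B)
= 8.54 - 5.89
= 2.65


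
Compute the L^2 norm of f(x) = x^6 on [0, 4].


Step 1: ||f||_2 = (integral_0^4 |x^6|^2 dx)^(1/2)
     = (integral_0^4 x^12 dx)^(1/2)
Step 2: integral_0^4 x^12 dx = [x^13/(13)] from 0 to 4 = 4^13/13
     = 67108864/13 = 5.162220e+06
Step 3: ||f||_2 = (5.162220e+06)^(1/2) = 2272.052004


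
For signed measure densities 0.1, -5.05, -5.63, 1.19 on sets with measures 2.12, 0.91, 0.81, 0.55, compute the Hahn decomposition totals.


Step 1: Compute signed measure on each set:
  Set 1: 0.1 * 2.12 = 0.212
  Set 2: -5.05 * 0.91 = -4.5955
  Set 3: -5.63 * 0.81 = -4.5603
  Set 4: 1.19 * 0.55 = 0.6545
Step 2: Total signed measure = (0.212) + (-4.5955) + (-4.5603) + (0.6545)
     = -8.2893
Step 3: Positive part mu+(X) = sum of positive contributions = 0.8665
Step 4: Negative part mu-(X) = |sum of negative contributions| = 9.1558


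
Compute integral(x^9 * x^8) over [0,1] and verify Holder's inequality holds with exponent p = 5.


Step 1: Exact integral of f*g = integral(x^17, 0, 1) = 1/18
     = 0.055556
Step 2: Holder bound with p=5, q=1.25:
  ||f||_p = (integral x^45 dx)^(1/5) = (1/46)^(1/5) = 0.464995
  ||g||_q = (integral x^10 dx)^(1/1.25) = (1/11)^(1/1.25) = 0.146854
Step 3: Holder bound = ||f||_p * ||g||_q = 0.464995 * 0.146854 = 0.068286
Verification: 0.055556 <= 0.068286 (Holder holds)


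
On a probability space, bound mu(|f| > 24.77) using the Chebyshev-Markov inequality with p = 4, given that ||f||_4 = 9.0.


Chebyshev/Markov inequality: mu(|f| > eps) <= (||f||_p / eps)^p
Step 1: ||f||_4 / eps = 9.0 / 24.77 = 0.363343
Step 2: Raise to power p = 4:
  (0.363343)^4 = 0.017429
Step 3: Therefore mu(|f| > 24.77) <= 0.017429


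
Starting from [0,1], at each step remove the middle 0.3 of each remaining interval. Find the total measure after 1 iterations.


Step 1: At each step, fraction remaining = 1 - 0.3 = 0.7
Step 2: After 1 steps, measure = (0.7)^1
Step 3: Computing the power step by step:
  After step 1: 0.7
Result = 0.7


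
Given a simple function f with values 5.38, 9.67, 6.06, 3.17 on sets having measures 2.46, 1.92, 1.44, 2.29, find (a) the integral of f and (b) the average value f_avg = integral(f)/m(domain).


Step 1: Integral = sum(value_i * measure_i)
= 5.38*2.46 + 9.67*1.92 + 6.06*1.44 + 3.17*2.29
= 13.2348 + 18.5664 + 8.7264 + 7.2593
= 47.7869
Step 2: Total measure of domain = 2.46 + 1.92 + 1.44 + 2.29 = 8.11
Step 3: Average value = 47.7869 / 8.11 = 5.892343


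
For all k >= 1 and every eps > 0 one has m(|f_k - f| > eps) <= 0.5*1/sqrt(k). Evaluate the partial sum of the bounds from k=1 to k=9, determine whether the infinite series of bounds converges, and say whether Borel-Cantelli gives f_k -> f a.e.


Step 1: List the terms 0.5*1/sqrt(k) for k = 1 to 9:
  k=1: 0.5
  k=2: 0.353553
  k=3: 0.288675
  k=4: 0.25
  k=5: 0.223607
  k=6: 0.204124
  k=7: 0.188982
  k=8: 0.176777
  k=9: 0.166667
Step 2: Partial sum = 0.5 + 0.353553 + 0.288675 + 0.25 + 0.223607 + 0.204124 + 0.188982 + 0.176777 + 0.166667
     = 2.352385
Step 3: The full series sum_(k>=1) 0.5*1/sqrt(k) diverges (p-series with p = 1/2 <= 1; a nonzero constant multiple of a divergent series diverges).
Step 4: The (first) Borel-Cantelli lemma requires a summable sequence of measures, so it does not apply here;
        from this bound alone no conclusion about a.e. convergence can be drawn (convergence in measure still
        gives an a.e.-convergent subsequence, but not a.e. convergence of the whole sequence).
Conclusion: series diverges; Borel-Cantelli is inconclusive about a.e. convergence of f_k.


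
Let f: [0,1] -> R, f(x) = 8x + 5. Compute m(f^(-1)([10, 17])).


f^(-1)([10, 17]) = {x : 10 <= 8x + 5 <= 17}
Solving: (10 - 5)/8 <= x <= (17 - 5)/8
= [0.625, 1.5]
Intersecting with [0,1]: [0.625, 1]
Measure = 1 - 0.625 = 0.375


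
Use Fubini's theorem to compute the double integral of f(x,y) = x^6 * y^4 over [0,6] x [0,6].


By Fubini's theorem, the double integral factors as a product of single integrals:
Step 1: integral_0^6 x^6 dx = [x^7/7] from 0 to 6
     = 6^7/7 = 39990.857143
Step 2: integral_0^6 y^4 dy = [y^5/5] from 0 to 6
     = 6^5/5 = 1555.2
Step 3: Double integral = 39990.857143 * 1555.2 = 6.219378e+07


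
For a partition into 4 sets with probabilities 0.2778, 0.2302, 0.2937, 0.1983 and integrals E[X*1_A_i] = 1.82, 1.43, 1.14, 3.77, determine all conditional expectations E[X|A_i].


For each cell A_i: E[X|A_i] = E[X*1_A_i] / P(A_i)
Step 1: E[X|A_1] = 1.82 / 0.2778 = 6.551476
Step 2: E[X|A_2] = 1.43 / 0.2302 = 6.21199
Step 3: E[X|A_3] = 1.14 / 0.2937 = 3.881512
Step 4: E[X|A_4] = 3.77 / 0.1983 = 19.011599
Verification: E[X] = sum E[X*1_A_i] = 1.82 + 1.43 + 1.14 + 3.77 = 8.16


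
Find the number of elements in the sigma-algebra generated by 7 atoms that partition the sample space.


Each element of the sigma-algebra is a union of some subset of the 7 atoms.
The number of such subsets is 2^7 = 128.


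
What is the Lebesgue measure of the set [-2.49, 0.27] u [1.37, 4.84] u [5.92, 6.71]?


For pairwise disjoint intervals, m(union) = sum of lengths.
= (0.27 - -2.49) + (4.84 - 1.37) + (6.71 - 5.92)
= 2.76 + 3.47 + 0.79
= 7.02


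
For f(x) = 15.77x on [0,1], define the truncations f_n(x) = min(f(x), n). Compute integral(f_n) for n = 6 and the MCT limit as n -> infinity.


f(x) = 15.77x on [0,1]; f_n(x) = min(15.77x, n). At n = 6:
Step 1: f(x) reaches 6 at x = 6/15.77 = 0.380469
Step 2: integral(f_6) = integral(15.77x, 0, 0.380469) + integral(6, 0.380469, 1)
       = 15.77*0.380469^2/2 + 6*(1 - 0.380469)
       = 1.141408 + 3.717185
       = 4.858592
Step 3: As n -> infinity, f_n increases to f, so by MCT integral(f_n) -> integral(f) = 15.77/2 = 7.885.
Convergence: integral(f_6) = 4.858592 -> 7.885 as n -> infinity


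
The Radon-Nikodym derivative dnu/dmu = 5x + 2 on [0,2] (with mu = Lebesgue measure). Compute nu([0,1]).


nu(A) = integral_A (dnu/dmu) dmu = integral_0^1 (5x + 2) dx
Step 1: Antiderivative F(x) = (5/2)x^2 + 2x
Step 2: F(1) = (5/2)*1^2 + 2*1 = 2.5 + 2 = 4.5
Step 3: F(0) = (5/2)*0^2 + 2*0 = 0.0 + 0 = 0.0
Step 4: nu([0,1]) = F(1) - F(0) = 4.5 - 0.0 = 4.5


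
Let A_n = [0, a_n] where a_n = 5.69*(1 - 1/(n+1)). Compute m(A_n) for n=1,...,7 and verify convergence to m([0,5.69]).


By continuity of measure from below: if A_n increases to A, then m(A_n) -> m(A).
Here A = [0, 5.69], so m(A) = 5.69
Step 1: a_1 = 5.69*(1 - 1/2) = 2.845, m(A_1) = 2.845
Step 2: a_2 = 5.69*(1 - 1/3) = 3.7933, m(A_2) = 3.7933
Step 3: a_3 = 5.69*(1 - 1/4) = 4.2675, m(A_3) = 4.2675
Step 4: a_4 = 5.69*(1 - 1/5) = 4.552, m(A_4) = 4.552
Step 5: a_5 = 5.69*(1 - 1/6) = 4.7417, m(A_5) = 4.7417
Step 6: a_6 = 5.69*(1 - 1/7) = 4.8771, m(A_6) = 4.8771
Step 7: a_7 = 5.69*(1 - 1/8) = 4.9788, m(A_7) = 4.9788
Limit: m(A_n) -> m([0,5.69]) = 5.69


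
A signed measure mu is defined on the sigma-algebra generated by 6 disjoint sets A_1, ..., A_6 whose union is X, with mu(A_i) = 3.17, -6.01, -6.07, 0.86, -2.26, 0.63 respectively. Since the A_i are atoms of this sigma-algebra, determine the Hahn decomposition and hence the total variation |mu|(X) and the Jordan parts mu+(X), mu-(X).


Step 1: Every measurable set is a union of atoms (the cells / points), so a Hahn decomposition is
  obtained by grouping atoms by sign: P = union of atoms with mu > 0, N = union of the remaining atoms.
  Atoms in P (indices): 1, 4, 6;  atoms in N (indices): 2, 3, 5
  Positive values: 3.17, 0.86, 0.63
  Negative values: -6.01, -6.07, -2.26
Step 2: mu+(X) = mu(P) = sum of positive atom values = 4.66
Step 3: mu-(X) = -mu(N) = sum of |negative atom values| = 14.34
Step 4: |mu|(X) = mu+(X) + mu-(X) = 4.66 + 14.34 = 19


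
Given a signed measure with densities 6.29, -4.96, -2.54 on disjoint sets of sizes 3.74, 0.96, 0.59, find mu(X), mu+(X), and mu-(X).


Step 1: Compute signed measure on each set:
  Set 1: 6.29 * 3.74 = 23.5246
  Set 2: -4.96 * 0.96 = -4.7616
  Set 3: -2.54 * 0.59 = -1.4986
Step 2: Total signed measure = (23.5246) + (-4.7616) + (-1.4986)
     = 17.2644
Step 3: Positive part mu+(X) = sum of positive contributions = 23.5246
Step 4: Negative part mu-(X) = |sum of negative contributions| = 6.2602


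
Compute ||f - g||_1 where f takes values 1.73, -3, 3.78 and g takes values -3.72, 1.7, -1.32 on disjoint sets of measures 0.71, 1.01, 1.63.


Step 1: Compute differences f_i - g_i:
  1.73 - -3.72 = 5.45
  -3 - 1.7 = -4.7
  3.78 - -1.32 = 5.1
Step 2: Compute |diff|^1 * measure for each set:
  |5.45|^1 * 0.71 = 5.45 * 0.71 = 3.8695
  |-4.7|^1 * 1.01 = 4.7 * 1.01 = 4.747
  |5.1|^1 * 1.63 = 5.1 * 1.63 = 8.313
Step 3: Sum = 16.9295
Step 4: ||f-g||_1 = (16.9295)^(1/1) = 16.9295


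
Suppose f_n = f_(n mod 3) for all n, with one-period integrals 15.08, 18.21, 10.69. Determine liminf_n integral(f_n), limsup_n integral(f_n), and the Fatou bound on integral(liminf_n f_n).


The sequence (integral(f_n)) is periodic with period 3, repeating the values 15.08, 18.21, 10.69 indefinitely.
Step 1: For a periodic sequence, every tail (a_m, a_(m+1), ...) contains all 3 period values infinitely often.
Step 2: Hence inf of every tail = min of the period values = min(15.08, 18.21, 10.69) = 10.69.
        liminf_n integral(f_n) = sup over m of (inf of tail from m) = 10.69.
Step 3: Similarly sup of every tail = max of the period values = 18.21.
        limsup_n integral(f_n) = 18.21.
Step 4: Fatou's lemma: integral(liminf_n f_n) <= liminf_n integral(f_n) = 10.69.
        So the integral of the pointwise liminf is at most 10.69.


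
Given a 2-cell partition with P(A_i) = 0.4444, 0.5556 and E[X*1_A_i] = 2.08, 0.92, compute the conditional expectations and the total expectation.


For each cell A_i: E[X|A_i] = E[X*1_A_i] / P(A_i)
Step 1: E[X|A_1] = 2.08 / 0.4444 = 4.680468
Step 2: E[X|A_2] = 0.92 / 0.5556 = 1.655868
Verification: E[X] = sum E[X*1_A_i] = 2.08 + 0.92 = 3


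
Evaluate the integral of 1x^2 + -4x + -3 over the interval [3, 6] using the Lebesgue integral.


The Lebesgue integral of a Riemann-integrable function agrees with the Riemann integral.
Antiderivative F(x) = (1/3)x^3 + (-4/2)x^2 + -3x
F(6) = (1/3)*6^3 + (-4/2)*6^2 + -3*6
     = (1/3)*216 + (-4/2)*36 + -3*6
     = 72 + -72 + -18
     = -18
F(3) = -18
Integral = F(6) - F(3) = -18 - -18 = 0.0


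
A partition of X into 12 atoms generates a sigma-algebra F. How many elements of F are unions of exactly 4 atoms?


Each element of F is a union of some subset of the 12 atoms.
Elements that are unions of exactly 4 atoms correspond to 4-element subsets of the 12 atoms.
Count = C(12, 4) = 12! / (4! * 8!) = 495.


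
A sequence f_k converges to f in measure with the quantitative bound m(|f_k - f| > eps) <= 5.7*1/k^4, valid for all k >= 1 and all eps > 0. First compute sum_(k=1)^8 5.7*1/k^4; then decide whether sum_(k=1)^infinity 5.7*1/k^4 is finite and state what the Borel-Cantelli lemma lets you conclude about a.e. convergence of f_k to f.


Step 1: List the terms 5.7*1/k^4 for k = 1 to 8:
  k=1: 5.7
  k=2: 0.35625
  k=3: 0.07037
  k=4: 0.022266
  k=5: 0.00912
  k=6: 0.004398
  k=7: 0.002374
  k=8: 0.001392
Step 2: Partial sum = 5.7 + 0.35625 + 0.07037 + 0.022266 + 0.00912 + 0.004398 + 0.002374 + 0.001392
     = 6.16617
Step 3: The full series sum_(k>=1) 5.7*1/k^4 converges (p-series with p = 4 > 1; a constant multiple of a convergent series converges).
Step 4: Fix eps > 0. Since sum_k m(|f_k - f| > eps) < infinity, the Borel-Cantelli lemma gives
        m(limsup_k {|f_k - f| > eps}) = 0, i.e. for a.e. x, |f_k(x) - f(x)| <= eps for all large k.
        Applying this with eps = 1/j for j = 1, 2, ... and intersecting the countably many full-measure sets,
        for a.e. x we get limsup_k |f_k(x) - f(x)| <= 1/j for every j, hence f_k -> f almost everywhere.
Conclusion: series converges; Borel-Cantelli yields f_k -> f a.e.


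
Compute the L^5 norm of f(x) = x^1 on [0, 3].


Step 1: ||f||_5 = (integral_0^3 |x^1|^5 dx)^(1/5)
     = (integral_0^3 x^5 dx)^(1/5)
Step 2: integral_0^3 x^5 dx = [x^6/(6)] from 0 to 3 = 3^6/6
     = 729/6 = 121.5
Step 3: ||f||_5 = (121.5)^(1/5) = 2.611652


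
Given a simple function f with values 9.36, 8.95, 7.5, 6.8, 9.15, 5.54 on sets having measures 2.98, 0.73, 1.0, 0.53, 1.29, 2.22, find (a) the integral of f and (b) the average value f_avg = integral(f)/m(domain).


Step 1: Integral = sum(value_i * measure_i)
= 9.36*2.98 + 8.95*0.73 + 7.5*1.0 + 6.8*0.53 + 9.15*1.29 + 5.54*2.22
= 27.8928 + 6.5335 + 7.5 + 3.604 + 11.8035 + 12.2988
= 69.6326
Step 2: Total measure of domain = 2.98 + 0.73 + 1.0 + 0.53 + 1.29 + 2.22 = 8.75
Step 3: Average value = 69.6326 / 8.75 = 7.958011


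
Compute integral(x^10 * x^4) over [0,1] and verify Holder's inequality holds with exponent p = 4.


Step 1: Exact integral of f*g = integral(x^14, 0, 1) = 1/15
     = 0.066667
Step 2: Holder bound with p=4, q=1.333333:
  ||f||_p = (integral x^40 dx)^(1/4) = (1/41)^(1/4) = 0.395188
  ||g||_q = (integral x^5.333333 dx)^(1/1.333333) = (1/6.333333)^(1/1.333333) = 0.250482
Step 3: Holder bound = ||f||_p * ||g||_q = 0.395188 * 0.250482 = 0.098987
Verification: 0.066667 <= 0.098987 (Holder holds)


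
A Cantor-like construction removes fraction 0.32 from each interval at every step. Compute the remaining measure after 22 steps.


Step 1: At each step, fraction remaining = 1 - 0.32 = 0.68
Step 2: After 22 steps, measure = (0.68)^22
Result = 2.066313e-04


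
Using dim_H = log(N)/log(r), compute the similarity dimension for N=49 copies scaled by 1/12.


For a self-similar set with N copies scaled by 1/r:
dim_H = log(N)/log(r) = log(49)/log(12)
= 3.89182/2.484907
= 1.566184


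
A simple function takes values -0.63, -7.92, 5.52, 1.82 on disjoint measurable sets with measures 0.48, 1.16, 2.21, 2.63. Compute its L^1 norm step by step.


Step 1: Compute |f_i|^1 for each value:
  |-0.63|^1 = 0.63
  |-7.92|^1 = 7.92
  |5.52|^1 = 5.52
  |1.82|^1 = 1.82
Step 2: Multiply by measures and sum:
  0.63 * 0.48 = 0.3024
  7.92 * 1.16 = 9.1872
  5.52 * 2.21 = 12.1992
  1.82 * 2.63 = 4.7866
Sum = 0.3024 + 9.1872 + 12.1992 + 4.7866 = 26.4754
Step 3: Take the p-th root:
||f||_1 = (26.4754)^(1/1) = 26.4754


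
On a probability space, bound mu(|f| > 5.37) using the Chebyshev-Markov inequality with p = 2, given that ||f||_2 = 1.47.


Chebyshev/Markov inequality: mu(|f| > eps) <= (||f||_p / eps)^p
Step 1: ||f||_2 / eps = 1.47 / 5.37 = 0.273743
Step 2: Raise to power p = 2:
  (0.273743)^2 = 0.074935
Step 3: Therefore mu(|f| > 5.37) <= 0.074935


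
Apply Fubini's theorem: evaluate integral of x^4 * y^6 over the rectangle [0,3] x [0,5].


By Fubini's theorem, the double integral factors as a product of single integrals:
Step 1: integral_0^3 x^4 dx = [x^5/5] from 0 to 3
     = 3^5/5 = 48.6
Step 2: integral_0^5 y^6 dy = [y^7/7] from 0 to 5
     = 5^7/7 = 11160.714286
Step 3: Double integral = 48.6 * 11160.714286 = 542410.714286


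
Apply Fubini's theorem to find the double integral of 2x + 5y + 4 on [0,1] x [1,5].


By Fubini, integrate in x first, then y.
Step 1: Fix y, integrate over x in [0,1]:
  integral(2x + 5y + 4, x=0..1)
  = 2*(1^2 - 0^2)/2 + (5y + 4)*(1 - 0)
  = 1 + (5y + 4)*1
  = 1 + 5y + 4
  = 5 + 5y
Step 2: Integrate over y in [1,5]:
  integral(5 + 5y, y=1..5)
  = 5*4 + 5*(5^2 - 1^2)/2
  = 20 + 60
  = 80


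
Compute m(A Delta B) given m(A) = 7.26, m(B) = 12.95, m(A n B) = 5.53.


m(A Delta B) = m(A) + m(B) - 2*m(A n B)
= 7.26 + 12.95 - 2*5.53
= 7.26 + 12.95 - 11.06
= 9.15


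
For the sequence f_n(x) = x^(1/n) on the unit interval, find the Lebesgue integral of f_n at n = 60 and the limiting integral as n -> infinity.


At n = 60: f_60(x) = x^(1/60).
Step 1: integral(x^(1/60), 0, 1) = [x^(1/60+1) / (1/60+1)] from 0 to 1
     = 1 / (1/60 + 1) = 1 / ((60+1)/60) = 60/(60+1)
     = 60/61 = 0.983607
Step 2: As n -> infinity, f_n(x) = x^(1/n) -> 1 for x in (0,1], and f_n is increasing in n.
By MCT, lim_n integral(f_n) = integral(lim_n f_n) = integral(1, 0, 1) = 1.
Step 3: Verify convergence: 60/61 = 0.983607 -> 1


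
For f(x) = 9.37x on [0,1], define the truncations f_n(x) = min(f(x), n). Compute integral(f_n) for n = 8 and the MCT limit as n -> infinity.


f(x) = 9.37x on [0,1]; f_n(x) = min(9.37x, n). At n = 8:
Step 1: f(x) reaches 8 at x = 8/9.37 = 0.853789
Step 2: integral(f_8) = integral(9.37x, 0, 0.853789) + integral(8, 0.853789, 1)
       = 9.37*0.853789^2/2 + 8*(1 - 0.853789)
       = 3.415155 + 1.169691
       = 4.584845
Step 3: As n -> infinity, f_n increases to f, so by MCT integral(f_n) -> integral(f) = 9.37/2 = 4.685.
Convergence: integral(f_8) = 4.584845 -> 4.685 as n -> infinity


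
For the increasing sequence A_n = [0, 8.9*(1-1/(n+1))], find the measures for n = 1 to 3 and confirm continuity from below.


By continuity of measure from below: if A_n increases to A, then m(A_n) -> m(A).
Here A = [0, 8.9], so m(A) = 8.9
Step 1: a_1 = 8.9*(1 - 1/2) = 4.45, m(A_1) = 4.45
Step 2: a_2 = 8.9*(1 - 1/3) = 5.9333, m(A_2) = 5.9333
Step 3: a_3 = 8.9*(1 - 1/4) = 6.675, m(A_3) = 6.675
Limit: m(A_n) -> m([0,8.9]) = 8.9


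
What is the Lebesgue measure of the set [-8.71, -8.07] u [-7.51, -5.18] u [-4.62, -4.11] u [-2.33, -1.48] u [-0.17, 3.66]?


For pairwise disjoint intervals, m(union) = sum of lengths.
= (-8.07 - -8.71) + (-5.18 - -7.51) + (-4.11 - -4.62) + (-1.48 - -2.33) + (3.66 - -0.17)
= 0.64 + 2.33 + 0.51 + 0.85 + 3.83
= 8.16


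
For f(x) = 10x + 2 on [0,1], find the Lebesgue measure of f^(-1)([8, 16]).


f^(-1)([8, 16]) = {x : 8 <= 10x + 2 <= 16}
Solving: (8 - 2)/10 <= x <= (16 - 2)/10
= [0.6, 1.4]
Intersecting with [0,1]: [0.6, 1]
Measure = 1 - 0.6 = 0.4


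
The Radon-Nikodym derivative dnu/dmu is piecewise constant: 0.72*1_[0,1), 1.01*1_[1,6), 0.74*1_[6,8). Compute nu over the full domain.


Integrate each piece of the Radon-Nikodym derivative:
Step 1: integral_0^1 0.72 dx = 0.72*(1-0) = 0.72*1 = 0.72
Step 2: integral_1^6 1.01 dx = 1.01*(6-1) = 1.01*5 = 5.05
Step 3: integral_6^8 0.74 dx = 0.74*(8-6) = 0.74*2 = 1.48
Total: 0.72 + 5.05 + 1.48 = 7.25


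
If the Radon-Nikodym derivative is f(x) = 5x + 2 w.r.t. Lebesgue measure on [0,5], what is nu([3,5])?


nu(A) = integral_A (dnu/dmu) dmu = integral_3^5 (5x + 2) dx
Step 1: Antiderivative F(x) = (5/2)x^2 + 2x
Step 2: F(5) = (5/2)*5^2 + 2*5 = 62.5 + 10 = 72.5
Step 3: F(3) = (5/2)*3^2 + 2*3 = 22.5 + 6 = 28.5
Step 4: nu([3,5]) = F(5) - F(3) = 72.5 - 28.5 = 44


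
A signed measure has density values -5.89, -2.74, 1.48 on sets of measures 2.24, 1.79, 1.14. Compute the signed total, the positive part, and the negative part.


Step 1: Compute signed measure on each set:
  Set 1: -5.89 * 2.24 = -13.1936
  Set 2: -2.74 * 1.79 = -4.9046
  Set 3: 1.48 * 1.14 = 1.6872
Step 2: Total signed measure = (-13.1936) + (-4.9046) + (1.6872)
     = -16.411
Step 3: Positive part mu+(X) = sum of positive contributions = 1.6872
Step 4: Negative part mu-(X) = |sum of negative contributions| = 18.0982


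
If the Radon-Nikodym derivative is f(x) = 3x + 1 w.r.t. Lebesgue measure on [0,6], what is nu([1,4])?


nu(A) = integral_A (dnu/dmu) dmu = integral_1^4 (3x + 1) dx
Step 1: Antiderivative F(x) = (3/2)x^2 + 1x
Step 2: F(4) = (3/2)*4^2 + 1*4 = 24 + 4 = 28
Step 3: F(1) = (3/2)*1^2 + 1*1 = 1.5 + 1 = 2.5
Step 4: nu([1,4]) = F(4) - F(1) = 28 - 2.5 = 25.5


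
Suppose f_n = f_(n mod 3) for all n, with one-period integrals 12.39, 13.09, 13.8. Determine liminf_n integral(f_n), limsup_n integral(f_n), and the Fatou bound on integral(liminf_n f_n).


The sequence (integral(f_n)) is periodic with period 3, repeating the values 12.39, 13.09, 13.8 indefinitely.
Step 1: For a periodic sequence, every tail (a_m, a_(m+1), ...) contains all 3 period values infinitely often.
Step 2: Hence inf of every tail = min of the period values = min(12.39, 13.09, 13.8) = 12.39.
        liminf_n integral(f_n) = sup over m of (inf of tail from m) = 12.39.
Step 3: Similarly sup of every tail = max of the period values = 13.8.
        limsup_n integral(f_n) = 13.8.
Step 4: Fatou's lemma: integral(liminf_n f_n) <= liminf_n integral(f_n) = 12.39.
        So the integral of the pointwise liminf is at most 12.39.


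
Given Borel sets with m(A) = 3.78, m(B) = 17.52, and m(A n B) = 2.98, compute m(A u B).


By inclusion-exclusion: m(A u B) = m(A) + m(B) - m(A n B)
= 3.78 + 17.52 - 2.98
= 18.32


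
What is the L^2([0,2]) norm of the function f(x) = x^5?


Step 1: ||f||_2 = (integral_0^2 |x^5|^2 dx)^(1/2)
     = (integral_0^2 x^10 dx)^(1/2)
Step 2: integral_0^2 x^10 dx = [x^11/(11)] from 0 to 2 = 2^11/11
     = 2048/11 = 186.181818
Step 3: ||f||_2 = (186.181818)^(1/2) = 13.644846


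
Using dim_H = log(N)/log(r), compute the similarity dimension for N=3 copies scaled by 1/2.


For a self-similar set with N copies scaled by 1/r:
dim_H = log(N)/log(r) = log(3)/log(2)
= 1.098612/0.693147
= 1.584963


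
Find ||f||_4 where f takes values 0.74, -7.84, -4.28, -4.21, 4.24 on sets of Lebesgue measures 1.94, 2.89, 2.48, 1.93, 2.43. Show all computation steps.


Step 1: Compute |f_i|^4 for each value:
  |0.74|^4 = 0.299866
  |-7.84|^4 = 3778.019983
  |-4.28|^4 = 335.563779
  |-4.21|^4 = 314.143721
  |4.24|^4 = 323.194102
Step 2: Multiply by measures and sum:
  0.299866 * 1.94 = 0.58174
  3778.019983 * 2.89 = 10918.477752
  335.563779 * 2.48 = 832.198171
  314.143721 * 1.93 = 606.297381
  323.194102 * 2.43 = 785.361667
Sum = 0.58174 + 10918.477752 + 832.198171 + 606.297381 + 785.361667 = 13142.916711
Step 3: Take the p-th root:
||f||_4 = (13142.916711)^(1/4) = 10.707127


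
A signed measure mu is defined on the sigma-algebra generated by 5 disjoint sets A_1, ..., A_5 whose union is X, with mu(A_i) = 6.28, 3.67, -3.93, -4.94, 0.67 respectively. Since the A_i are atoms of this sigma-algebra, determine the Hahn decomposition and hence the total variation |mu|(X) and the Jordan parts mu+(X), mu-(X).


Step 1: Every measurable set is a union of atoms (the cells / points), so a Hahn decomposition is
  obtained by grouping atoms by sign: P = union of atoms with mu > 0, N = union of the remaining atoms.
  Atoms in P (indices): 1, 2, 5;  atoms in N (indices): 3, 4
  Positive values: 6.28, 3.67, 0.67
  Negative values: -3.93, -4.94
Step 2: mu+(X) = mu(P) = sum of positive atom values = 10.62
Step 3: mu-(X) = -mu(N) = sum of |negative atom values| = 8.87
Step 4: |mu|(X) = mu+(X) + mu-(X) = 10.62 + 8.87 = 19.49


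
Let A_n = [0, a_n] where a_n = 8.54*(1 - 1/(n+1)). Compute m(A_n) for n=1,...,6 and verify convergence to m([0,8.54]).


By continuity of measure from below: if A_n increases to A, then m(A_n) -> m(A).
Here A = [0, 8.54], so m(A) = 8.54
Step 1: a_1 = 8.54*(1 - 1/2) = 4.27, m(A_1) = 4.27
Step 2: a_2 = 8.54*(1 - 1/3) = 5.6933, m(A_2) = 5.6933
Step 3: a_3 = 8.54*(1 - 1/4) = 6.405, m(A_3) = 6.405
Step 4: a_4 = 8.54*(1 - 1/5) = 6.832, m(A_4) = 6.832
Step 5: a_5 = 8.54*(1 - 1/6) = 7.1167, m(A_5) = 7.1167
Step 6: a_6 = 8.54*(1 - 1/7) = 7.32, m(A_6) = 7.32
Limit: m(A_n) -> m([0,8.54]) = 8.54


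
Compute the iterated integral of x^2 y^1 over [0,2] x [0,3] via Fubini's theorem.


By Fubini's theorem, the double integral factors as a product of single integrals:
Step 1: integral_0^2 x^2 dx = [x^3/3] from 0 to 2
     = 2^3/3 = 2.666667
Step 2: integral_0^3 y^1 dy = [y^2/2] from 0 to 3
     = 3^2/2 = 4.5
Step 3: Double integral = 2.666667 * 4.5 = 12


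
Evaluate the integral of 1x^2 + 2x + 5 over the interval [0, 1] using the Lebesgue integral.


The Lebesgue integral of a Riemann-integrable function agrees with the Riemann integral.
Antiderivative F(x) = (1/3)x^3 + (2/2)x^2 + 5x
F(1) = (1/3)*1^3 + (2/2)*1^2 + 5*1
     = (1/3)*1 + (2/2)*1 + 5*1
     = 0.333333 + 1 + 5
     = 6.333333
F(0) = 0.0
Integral = F(1) - F(0) = 6.333333 - 0.0 = 6.333333


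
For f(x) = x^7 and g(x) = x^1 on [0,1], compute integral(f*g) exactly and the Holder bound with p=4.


Step 1: Exact integral of f*g = integral(x^8, 0, 1) = 1/9
     = 0.111111
Step 2: Holder bound with p=4, q=1.333333:
  ||f||_p = (integral x^28 dx)^(1/4) = (1/29)^(1/4) = 0.430924
  ||g||_q = (integral x^1.333333 dx)^(1/1.333333) = (1/2.333333)^(1/1.333333) = 0.529685
Step 3: Holder bound = ||f||_p * ||g||_q = 0.430924 * 0.529685 = 0.228254
Verification: 0.111111 <= 0.228254 (Holder holds)


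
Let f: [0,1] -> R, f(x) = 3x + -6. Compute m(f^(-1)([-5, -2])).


f^(-1)([-5, -2]) = {x : -5 <= 3x + -6 <= -2}
Solving: (-5 - -6)/3 <= x <= (-2 - -6)/3
= [0.333333, 1.333333]
Intersecting with [0,1]: [0.333333, 1]
Measure = 1 - 0.333333 = 0.666667


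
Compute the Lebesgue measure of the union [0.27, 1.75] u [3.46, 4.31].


For pairwise disjoint intervals, m(union) = sum of lengths.
= (1.75 - 0.27) + (4.31 - 3.46)
= 1.48 + 0.85
= 2.33


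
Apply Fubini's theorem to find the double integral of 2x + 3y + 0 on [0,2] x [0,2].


By Fubini, integrate in x first, then y.
Step 1: Fix y, integrate over x in [0,2]:
  integral(2x + 3y + 0, x=0..2)
  = 2*(2^2 - 0^2)/2 + (3y + 0)*(2 - 0)
  = 4 + (3y + 0)*2
  = 4 + 6y + 0
  = 4 + 6y
Step 2: Integrate over y in [0,2]:
  integral(4 + 6y, y=0..2)
  = 4*2 + 6*(2^2 - 0^2)/2
  = 8 + 12
  = 20


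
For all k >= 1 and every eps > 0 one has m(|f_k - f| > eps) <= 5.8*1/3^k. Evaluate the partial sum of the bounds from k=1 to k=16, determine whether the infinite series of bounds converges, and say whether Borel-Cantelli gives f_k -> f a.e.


Step 1: List the terms 5.8*1/3^k for k = 1 to 16:
  k=1: 1.933333
  k=2: 0.644444
  k=3: 0.214815
  k=4: 0.071605
  k=5: 0.023868
  k=6: 0.007956
  k=7: 0.002652
  k=8: 8.840116e-04
  k=9: 2.946705e-04
  k=10: 9.822351e-05
  k=11: 3.274117e-05
  k=12: 1.091372e-05
  k=13: 3.637908e-06
  k=14: 1.212636e-06
  k=15: 4.042120e-07
  k=16: 1.347373e-07
Step 2: Partial sum = 1.933333 + 0.644444 + 0.214815 + 0.071605 + 0.023868 + 0.007956 + 0.002652 + 8.840116e-04 + 2.946705e-04 + 9.822351e-05 + 3.274117e-05 + 1.091372e-05 + 3.637908e-06 + 1.212636e-06 + 4.042120e-07 + 1.347373e-07
     = 2.9
Step 3: The full series sum_(k>=1) 5.8*1/3^k converges (geometric series with ratio 1/3 < 1; a constant multiple of a convergent series converges).
Step 4: Fix eps > 0. Since sum_k m(|f_k - f| > eps) < infinity, the Borel-Cantelli lemma gives
        m(limsup_k {|f_k - f| > eps}) = 0, i.e. for a.e. x, |f_k(x) - f(x)| <= eps for all large k.
        Applying this with eps = 1/j for j = 1, 2, ... and intersecting the countably many full-measure sets,
        for a.e. x we get limsup_k |f_k(x) - f(x)| <= 1/j for every j, hence f_k -> f almost everywhere.
Conclusion: series converges; Borel-Cantelli yields f_k -> f a.e.
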